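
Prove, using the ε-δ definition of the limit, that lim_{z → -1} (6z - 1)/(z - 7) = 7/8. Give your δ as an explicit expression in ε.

δ = min(4, (32/41)ε)

Let ε > 0 be given. We want δ > 0 with 0 < |z + 1| < δ ⇒ |(6z - 1)/(z - 7) − (7/8)| < ε.
Combining over a common denominator, (6z - 1)/(z - 7) − (7/8) = [(6z - 1)·(-8) − (-7)·(z - 7)] / [(-8)·(z - 7)] = -41(z + 1) / ((-8)(z - 7)).
So |(6z - 1)/(z - 7) − (7/8)| = 41|z + 1| / (8·|z − 7|).
Require δ ≤ 4, so |z − 7| ≥ |-8| − |z + 1| > 8 − 4 = 4.
Hence |(6z - 1)/(z - 7) − (7/8)| < 41|z + 1|/(8·4) = (41/32)|z + 1|, which is < ε once |z + 1| < (32/41)ε.
Take δ = min(4, (32/41)ε). Then 0 < |z + 1| < δ forces both bounds, so |(6z - 1)/(z - 7) − (7/8)| < ε.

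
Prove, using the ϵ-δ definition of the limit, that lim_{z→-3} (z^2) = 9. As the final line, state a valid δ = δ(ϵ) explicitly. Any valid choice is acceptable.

Let ϵ > 0 be given. We seek δ > 0 with 0 < |z + 3| < δ ⇒ |z^2 − 9| < ϵ.
Factor: z^2 − 9 = (z + 3)(z - 3), so |z^2 − 9| = |z + 3|·|z - 3|.
Restrict δ ≤ 1. Then |z + 3| < 1 gives |z| < 4, so by the triangle inequality |z - 3| ≤ 4 + 3 = 7.
Hence |z^2 − 9| ≤ 7|z + 3|, which is < ϵ once |z + 3| < ϵ/7.
Take δ = min(1, ϵ/7). If 0 < |z + 3| < δ then both bounds hold and |z^2 − 9| ≤ 7|z + 3| < 7·(ϵ/7) = ϵ.

δ = min(1, ϵ/7)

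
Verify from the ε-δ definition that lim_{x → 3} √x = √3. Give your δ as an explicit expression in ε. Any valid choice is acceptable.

Suppose ε > 0. We want δ > 0 such that 0 < |x − 3| < δ implies |√x − √3| < ε.
Rationalise: √x − √3 = (x − 3)/(√x + √3), so |√x − √3| = |x − 3|/(√x + √3).
Restrict δ ≤ 3 so that |x − 3| < 3 forces x > 0, and then √x + √3 > √3.
Hence |√x − √3| < |x − 3|/√3, which is < ε once |x − 3| < √3·ε.
Take δ = min(3, √3·ε). If 0 < |x − 3| < δ then x > 0 and |√x − √3| < |x − 3|/√3 < ε.

δ = min(3, √3·ε)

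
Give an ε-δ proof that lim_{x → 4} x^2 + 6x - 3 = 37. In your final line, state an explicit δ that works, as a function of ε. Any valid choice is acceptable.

δ = min(1, ε/15)

Let ε > 0. We want δ > 0 such that 0 < |x − 4| < δ implies |(x^2 + 6x - 3) − 37| < ε.
(x^2 + 6x - 3) − 37 = x^2 + 6x - 40 = (x − 4)(x + 10).
So |(x^2 + 6x - 3) − 37| = |x − 4|·|x + 10|.
Assume first that |x − 4| < 1, so |x| < 5. Then |x + 10| ≤ 5 + 10 = 15.
Hence |(x^2 + 6x - 3) − 37| ≤ 15|x − 4| < ε provided |x − 4| < ε/15.
Take δ = min(1, ε/15). Then 0 < |x − 4| < δ gives both |x − 4| < 1 and |x − 4| < ε/15, so |(x^2 + 6x - 3) − 37| < ε.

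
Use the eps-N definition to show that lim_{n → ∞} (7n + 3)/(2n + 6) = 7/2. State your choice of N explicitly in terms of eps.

Fix eps > 0. For n ≥ 1, |(7n + 3)/(2n + 6) − (7/2)| = |-36|/(2(2n + 6)) = 36/(2(2n + 6)).
Since 2n + 6 ≥ 2n for n ≥ 1, this is ≤ 36/(2·2n) = 9/n.
So |(7n + 3)/(2n + 6) − (7/2)| < eps whenever n > 9/eps.
Take N = 9/eps. If n > N then |(7n + 3)/(2n + 6) − (7/2)| ≤ 9/n < eps.

N = 9/eps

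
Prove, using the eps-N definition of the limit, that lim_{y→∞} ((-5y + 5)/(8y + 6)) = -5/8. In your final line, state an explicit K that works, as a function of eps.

Let eps > 0 be given. We seek K > 0 such that y > K implies |(-5y + 5)/(8y + 6) + 5/8| < eps.
(-5y + 5)/(8y + 6) + 5/8 = (8(-5y + 5) − (-5)(8y + 6)) / (8(8y + 6)) = 70/(8(8y + 6)).
For y > 0 we have 8y + 6 > 8y, so |(-5y + 5)/(8y + 6) + 5/8| = 70/(8(8y + 6)) < 70/(8·8y) = (35/32)/y.
Thus |(-5y + 5)/(8y + 6) + 5/8| < eps whenever y > (35/32)/eps.
Take K = (35/32)/eps. If y > K then |(-5y + 5)/(8y + 6) + 5/8| < (35/32)/y < eps.

K = (35/32)/eps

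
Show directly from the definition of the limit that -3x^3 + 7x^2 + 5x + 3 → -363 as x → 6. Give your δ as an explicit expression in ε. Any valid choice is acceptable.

Let ε > 0. We want δ > 0 such that 0 < |x − 6| < δ implies |(-3x^3 + 7x^2 + 5x + 3) + 363| < ε.
(-3x^3 + 7x^2 + 5x + 3) + 363 = -3x^3 + 7x^2 + 5x + 366 = (x − 6)(-3x^2 - 11x - 61).
So |(-3x^3 + 7x^2 + 5x + 3) + 363| = |x − 6|·|-3x^2 - 11x - 61|.
Require δ ≤ 2. Then |x − 6| < 2 gives |x| < 8, and by the triangle inequality |-3x^2 - 11x - 61| ≤ 3·8^2 + 11·8 + 61 = 341.
Hence |(-3x^3 + 7x^2 + 5x + 3) + 363| ≤ 341|x − 6| < ε provided |x − 6| < ε/341.
Take δ = min(2, ε/341). Then 0 < |x − 6| < δ gives both |x − 6| < 2 and |x − 6| < ε/341, so |(-3x^3 + 7x^2 + 5x + 3) + 363| < ε.

δ = min(2, ε/341)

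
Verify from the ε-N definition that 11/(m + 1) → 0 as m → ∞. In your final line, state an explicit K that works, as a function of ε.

K = 11/ε

Let ε > 0 be given. For m ≥ 1, |11/(m + 1) − 0| = 11/(m + 1) ≤ 11/m.
We need 11/m < ε, i.e. m > 11/ε.
Take K = 11/ε. If m > K then |11/(m + 1)| ≤ 11/m < ε.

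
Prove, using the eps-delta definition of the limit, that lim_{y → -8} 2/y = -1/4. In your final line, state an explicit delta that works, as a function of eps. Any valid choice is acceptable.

Let eps > 0 be given. We seek delta > 0 such that 0 < |y + 8| < delta implies |2/y + 1/4| < eps.
|2/y + 1/4| = 2·|-8 − y|/(8·|y|) = 2|y + 8|/(8|y|).
Restrict delta ≤ 4. Then |y + 8| < 4 gives |y| > 4, so 8|y| > 32.
Then |2/y + 1/4| < 2|y + 8|/32, which is < eps when |y + 8| < 16eps.
Take delta = min(4, 16eps). Then 0 < |y + 8| < delta gives both |y + 8| < 4 and |y + 8| < 16eps, so |2/y + 1/4| < eps.

delta = min(4, 16eps)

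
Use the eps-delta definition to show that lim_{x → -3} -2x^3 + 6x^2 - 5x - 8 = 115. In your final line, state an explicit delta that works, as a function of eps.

delta = min(1, eps/121)

Let eps > 0. We want delta > 0 such that 0 < |x + 3| < delta implies |(-2x^3 + 6x^2 - 5x - 8) − 115| < eps.
(-2x^3 + 6x^2 - 5x - 8) − 115 = -2x^3 + 6x^2 - 5x - 123 = (x + 3)(-2x^2 + 12x - 41).
So |(-2x^3 + 6x^2 - 5x - 8) − 115| = |x + 3|·|-2x^2 + 12x - 41|.
Require delta ≤ 1. Then |x + 3| < 1 gives |x| < 4, and by the triangle inequality |-2x^2 + 12x - 41| ≤ 2·4^2 + 12·4 + 41 = 121.
Hence |(-2x^3 + 6x^2 - 5x - 8) − 115| ≤ 121|x + 3| < eps provided |x + 3| < eps/121.
Choosing delta = min(1, eps/121) ensures both conditions, hence |(-2x^3 + 6x^2 - 5x - 8) − 115| < eps.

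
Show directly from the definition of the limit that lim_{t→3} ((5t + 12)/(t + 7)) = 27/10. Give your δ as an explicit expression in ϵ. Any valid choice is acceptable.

δ = min(5, (50/23)ϵ)

Fix ϵ > 0. We want δ > 0 with 0 < |t − 3| < δ ⇒ |(5t + 12)/(t + 7) − (27/10)| < ϵ.
Combining over a common denominator, (5t + 12)/(t + 7) − (27/10) = [(5t + 12)·10 − 27·(t + 7)] / [10·(t + 7)] = 23(t − 3) / (10(t + 7)).
So |(5t + 12)/(t + 7) − (27/10)| = 23|t − 3| / (10·|t + 7|).
Restrict δ ≤ 5. Then |t − 3| < 5 gives |t + 7| = |(t − 3) + 10| ≥ 10 − 5 = 5.
Hence |(5t + 12)/(t + 7) − (27/10)| < 23|t − 3|/(10·5) = (23/50)|t − 3|, which is < ϵ once |t − 3| < (50/23)ϵ.
Take δ = min(5, (50/23)ϵ). Then 0 < |t − 3| < δ forces both bounds, so |(5t + 12)/(t + 7) − (27/10)| < ϵ.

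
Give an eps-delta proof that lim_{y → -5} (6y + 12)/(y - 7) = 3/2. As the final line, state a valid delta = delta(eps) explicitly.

Fix eps > 0. We want delta > 0 with 0 < |y + 5| < delta ⇒ |(6y + 12)/(y - 7) − (3/2)| < eps.
Combining over a common denominator, (6y + 12)/(y - 7) − (3/2) = [(6y + 12)·(-12) − (-18)·(y - 7)] / [(-12)·(y - 7)] = -54(y + 5) / ((-12)(y - 7)).
So |(6y + 12)/(y - 7) − (3/2)| = 54|y + 5| / (12·|y − 7|).
Require delta ≤ 6, so |y − 7| ≥ |-12| − |y + 5| > 12 − 6 = 6.
Hence |(6y + 12)/(y - 7) − (3/2)| < 54|y + 5|/(12·6) = (3/4)|y + 5|, which is < eps once |y + 5| < (4/3)eps.
Take delta = min(6, (4/3)eps). Then 0 < |y + 5| < delta forces both bounds, so |(6y + 12)/(y - 7) − (3/2)| < eps.

delta = min(6, (4/3)eps)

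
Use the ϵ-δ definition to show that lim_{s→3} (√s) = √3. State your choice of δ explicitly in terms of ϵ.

Suppose ϵ > 0. We want δ > 0 such that 0 < |s − 3| < δ implies |√s − √3| < ϵ.
Multiplying by the conjugate, |√s − √3| = |s − 3|/(√s + √3).
Restrict δ ≤ 3 so that |s − 3| < 3 forces s > 0, and then √s + √3 > √3.
Hence |√s − √3| < |s − 3|/√3, which is < ϵ once |s − 3| < √3·ϵ.
Take δ = min(3, √3·ϵ). If 0 < |s − 3| < δ then s > 0 and |√s − √3| < |s − 3|/√3 < ϵ.

δ = min(3, √3·ϵ)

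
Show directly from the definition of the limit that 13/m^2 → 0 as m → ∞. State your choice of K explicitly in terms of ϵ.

K = (13/ϵ)^{1/2}

Let ϵ > 0 be given. For m ≥ 1, |13/m^2 − 0| = 13/m^2.
13/m^2 < ϵ ⇔ m^2 > 13/ϵ ⇔ m > (13/ϵ)^{1/2}.
Take K = (13/ϵ)^{1/2}. Then m > K implies 13/m^2 < ϵ.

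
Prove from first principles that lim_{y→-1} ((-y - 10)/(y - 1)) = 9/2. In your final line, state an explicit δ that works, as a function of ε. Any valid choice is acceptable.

Suppose ε > 0. We want δ > 0 with 0 < |y + 1| < δ ⇒ |(-y - 10)/(y - 1) − (9/2)| < ε.
Combining over a common denominator, (-y - 10)/(y - 1) − (9/2) = [(-y - 10)·(-2) − (-9)·(y - 1)] / [(-2)·(y - 1)] = 11(y + 1) / ((-2)(y - 1)).
So |(-y - 10)/(y - 1) − (9/2)| = 11|y + 1| / (2·|y − 1|).
Require δ ≤ 1, so |y − 1| ≥ |-2| − |y + 1| > 2 − 1 = 1.
Hence |(-y - 10)/(y - 1) − (9/2)| < 11|y + 1|/(2·1) = (11/2)|y + 1|, which is < ε once |y + 1| < (2/11)ε.
Take δ = min(1, (2/11)ε). Then 0 < |y + 1| < δ forces both bounds, so |(-y - 10)/(y - 1) − (9/2)| < ε.

δ = min(1, (2/11)ε)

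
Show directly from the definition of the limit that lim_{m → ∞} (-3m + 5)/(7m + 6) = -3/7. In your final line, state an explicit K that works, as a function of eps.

K = (53/49)/eps

Let eps > 0. For m ≥ 1, |(-3m + 5)/(7m + 6) + 3/7| = |53|/(7(7m + 6)) = 53/(7(7m + 6)).
Since 7m + 6 ≥ 7m for m ≥ 1, this is ≤ 53/(7·7m) = (53/49)/m.
So |(-3m + 5)/(7m + 6) + 3/7| < eps whenever m > (53/49)/eps.
Take K = (53/49)/eps. If m > K then |(-3m + 5)/(7m + 6) + 3/7| ≤ (53/49)/m < eps.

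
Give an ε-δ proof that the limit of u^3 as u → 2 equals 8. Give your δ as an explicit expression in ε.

Let ε > 0 be given. We seek δ > 0 with 0 < |u − 2| < δ ⇒ |u^3 − 8| < ε.
Factor: u^3 − 8 = (u − 2)(u^2 + 2u + 4), so |u^3 − 8| = |u − 2|·|u^2 + 2u + 4|.
Restrict δ ≤ 1. Then |u − 2| < 1 gives |u| < 3, so by the triangle inequality |u^2 + 2u + 4| ≤ 3^2 + 2·3 + 4 = 19.
Hence |u^3 − 8| ≤ 19|u − 2|, which is < ε once |u − 2| < ε/19.
Take δ = min(1, ε/19). If 0 < |u − 2| < δ then both bounds hold and |u^3 − 8| ≤ 19|u − 2| < 19·(ε/19) = ε.

δ = min(1, ε/19)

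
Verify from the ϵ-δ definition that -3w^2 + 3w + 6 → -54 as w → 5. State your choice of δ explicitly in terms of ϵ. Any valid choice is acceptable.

δ = min(2, ϵ/33)

Let ϵ > 0 be given. We want δ > 0 such that 0 < |w − 5| < δ implies |(-3w^2 + 3w + 6) + 54| < ϵ.
(-3w^2 + 3w + 6) + 54 = -3w^2 + 3w + 60 = (w − 5)(-3w - 12).
So |(-3w^2 + 3w + 6) + 54| = |w − 5|·|-3w - 12|.
Assume first that |w − 5| < 2, so |w| < 7. Then |-3w - 12| ≤ 3·7 + 12 = 33.
Hence |(-3w^2 + 3w + 6) + 54| ≤ 33|w − 5| < ϵ provided |w − 5| < ϵ/33.
Choosing δ = min(2, ϵ/33) ensures both conditions, hence |(-3w^2 + 3w + 6) + 54| < ϵ.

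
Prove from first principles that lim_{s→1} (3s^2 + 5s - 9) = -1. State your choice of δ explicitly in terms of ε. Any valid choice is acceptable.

Fix ε > 0. We want δ > 0 such that 0 < |s − 1| < δ implies |(3s^2 + 5s - 9) + 1| < ε.
(3s^2 + 5s - 9) + 1 = 3s^2 + 5s - 8 = (s − 1)(3s + 8).
So |(3s^2 + 5s - 9) + 1| = |s − 1|·|3s + 8|.
Assume first that |s − 1| < 1, so |s| < 2. Then |3s + 8| ≤ 3·2 + 8 = 14.
Hence |(3s^2 + 5s - 9) + 1| ≤ 14|s − 1| < ε provided |s − 1| < ε/14.
Take δ = min(1, ε/14). Then 0 < |s − 1| < δ gives both |s − 1| < 1 and |s − 1| < ε/14, so |(3s^2 + 5s - 9) + 1| < ε.

δ = min(1, ε/14)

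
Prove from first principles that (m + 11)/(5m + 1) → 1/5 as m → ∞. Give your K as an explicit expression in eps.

K = (54/25)/eps

Suppose eps > 0. For m ≥ 1, |(m + 11)/(5m + 1) − (1/5)| = |54|/(5(5m + 1)) = 54/(5(5m + 1)).
Since 5m + 1 ≥ 5m for m ≥ 1, this is ≤ 54/(5·5m) = (54/25)/m.
So |(m + 11)/(5m + 1) − (1/5)| < eps whenever m > (54/25)/eps.
Take K = (54/25)/eps. If m > K then |(m + 11)/(5m + 1) − (1/5)| ≤ (54/25)/m < eps.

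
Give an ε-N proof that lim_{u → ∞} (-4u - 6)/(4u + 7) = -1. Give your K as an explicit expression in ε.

K = (1/4)/ε

Suppose ε > 0. We seek K > 0 such that u > K implies |(-4u - 6)/(4u + 7) + 1| < ε.
(-4u - 6)/(4u + 7) + 1 = (4(-4u - 6) − (-4)(4u + 7)) / (4(4u + 7)) = 4/(4(4u + 7)).
For u > 0 we have 4u + 7 > 4u, so |(-4u - 6)/(4u + 7) + 1| = 4/(4(4u + 7)) < 4/(4·4u) = (1/4)/u.
Thus |(-4u - 6)/(4u + 7) + 1| < ε whenever u > (1/4)/ε.
Take K = (1/4)/ε. If u > K then |(-4u - 6)/(4u + 7) + 1| < (1/4)/u < ε.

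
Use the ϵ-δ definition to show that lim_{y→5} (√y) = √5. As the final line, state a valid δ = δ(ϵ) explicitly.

Fix ϵ > 0. We want δ > 0 such that 0 < |y − 5| < δ implies |√y − √5| < ϵ.
Multiplying by the conjugate, |√y − √5| = |y − 5|/(√y + √5).
Restrict δ ≤ 5 so that |y − 5| < 5 forces y > 0, and then √y + √5 > √5.
Hence |√y − √5| < |y − 5|/√5, which is < ϵ once |y − 5| < √5·ϵ.
Take δ = min(5, √5·ϵ). If 0 < |y − 5| < δ then y > 0 and |√y − √5| < |y − 5|/√5 < ϵ.

δ = min(5, √5·ϵ)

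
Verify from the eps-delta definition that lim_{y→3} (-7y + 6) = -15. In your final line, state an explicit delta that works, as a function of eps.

Fix eps > 0. We need delta > 0 so that 0 < |y − 3| < delta implies |(-7y + 6) + 15| < eps.
Since (-7y + 6) + 15 = -7(y − 3), we have |(-7y + 6) + 15| = 7|y − 3|.
Thus it suffices that |y − 3| < eps/7.
Take delta = eps/7. If 0 < |y − 3| < delta then |(-7y + 6) + 15| = 7|y − 3| < 7·(eps/7) = eps.

delta = eps/7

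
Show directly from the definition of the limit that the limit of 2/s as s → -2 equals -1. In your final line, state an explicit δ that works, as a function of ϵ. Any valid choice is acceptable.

δ = min(1, ϵ)

Suppose ϵ > 0. We seek δ > 0 such that 0 < |s + 2| < δ implies |2/s + 1| < ϵ.
|2/s + 1| = 2·|-2 − s|/(2·|s|) = 2|s + 2|/(2|s|).
Require δ ≤ 1 so that |s| > 2 − 1 = 1, hence 2|s| > 2.
Then |2/s + 1| < 2|s + 2|/2, which is < ϵ when |s + 2| < ϵ.
Take δ = min(1, ϵ). Then 0 < |s + 2| < δ gives both |s + 2| < 1 and |s + 2| < ϵ, so |2/s + 1| < ϵ.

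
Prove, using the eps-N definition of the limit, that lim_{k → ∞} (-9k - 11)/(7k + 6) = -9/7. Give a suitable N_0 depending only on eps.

N_0 = (23/49)/eps

Fix eps > 0. For k ≥ 1, |(-9k - 11)/(7k + 6) + 9/7| = |-23|/(7(7k + 6)) = 23/(7(7k + 6)).
Since 7k + 6 ≥ 7k for k ≥ 1, this is ≤ 23/(7·7k) = (23/49)/k.
So |(-9k - 11)/(7k + 6) + 9/7| < eps whenever k > (23/49)/eps.
Take N_0 = (23/49)/eps. If k > N_0 then |(-9k - 11)/(7k + 6) + 9/7| ≤ (23/49)/k < eps.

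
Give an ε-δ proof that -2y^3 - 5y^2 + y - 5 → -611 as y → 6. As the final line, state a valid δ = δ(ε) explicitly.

δ = min(1, ε/318)

Suppose ε > 0. We want δ > 0 such that 0 < |y − 6| < δ implies |(-2y^3 - 5y^2 + y - 5) + 611| < ε.
(-2y^3 - 5y^2 + y - 5) + 611 = -2y^3 - 5y^2 + y + 606 = (y − 6)(-2y^2 - 17y - 101).
So |(-2y^3 - 5y^2 + y - 5) + 611| = |y − 6|·|-2y^2 - 17y - 101|.
Require δ ≤ 1. Then |y − 6| < 1 gives |y| < 7, and by the triangle inequality |-2y^2 - 17y - 101| ≤ 2·7^2 + 17·7 + 101 = 318.
Hence |(-2y^3 - 5y^2 + y - 5) + 611| ≤ 318|y − 6| < ε provided |y − 6| < ε/318.
Choosing δ = min(1, ε/318) ensures both conditions, hence |(-2y^3 - 5y^2 + y - 5) + 611| < ε.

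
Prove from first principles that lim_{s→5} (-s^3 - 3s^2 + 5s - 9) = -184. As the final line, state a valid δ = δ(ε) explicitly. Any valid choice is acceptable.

δ = min(1, ε/119)

Fix ε > 0. We want δ > 0 such that 0 < |s − 5| < δ implies |(-s^3 - 3s^2 + 5s - 9) + 184| < ε.
(-s^3 - 3s^2 + 5s - 9) + 184 = -s^3 - 3s^2 + 5s + 175 = (s − 5)(-s^2 - 8s - 35).
So |(-s^3 - 3s^2 + 5s - 9) + 184| = |s − 5|·|-s^2 - 8s - 35|.
Assume first that |s − 5| < 1, so |s| < 6. Then |-s^2 - 8s - 35| ≤ 6^2 + 8·6 + 35 = 119.
Hence |(-s^3 - 3s^2 + 5s - 9) + 184| ≤ 119|s − 5| < ε provided |s − 5| < ε/119.
Choosing δ = min(1, ε/119) ensures both conditions, hence |(-s^3 - 3s^2 + 5s - 9) + 184| < ε.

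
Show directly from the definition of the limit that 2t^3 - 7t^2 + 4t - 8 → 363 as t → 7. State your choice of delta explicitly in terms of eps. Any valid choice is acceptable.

Fix eps > 0. We want delta > 0 such that 0 < |t − 7| < delta implies |(2t^3 - 7t^2 + 4t - 8) − 363| < eps.
(2t^3 - 7t^2 + 4t - 8) − 363 = 2t^3 - 7t^2 + 4t - 371 = (t − 7)(2t^2 + 7t + 53).
So |(2t^3 - 7t^2 + 4t - 8) − 363| = |t − 7|·|2t^2 + 7t + 53|.
Require delta ≤ 2. Then |t − 7| < 2 gives |t| < 9, and by the triangle inequality |2t^2 + 7t + 53| ≤ 2·9^2 + 7·9 + 53 = 278.
Hence |(2t^3 - 7t^2 + 4t - 8) − 363| ≤ 278|t − 7| < eps provided |t − 7| < eps/278.
Choosing delta = min(2, eps/278) ensures both conditions, hence |(2t^3 - 7t^2 + 4t - 8) − 363| < eps.

delta = min(2, eps/278)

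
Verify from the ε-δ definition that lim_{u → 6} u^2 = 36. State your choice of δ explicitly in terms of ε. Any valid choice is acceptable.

Suppose ε > 0. We seek δ > 0 with 0 < |u − 6| < δ ⇒ |u^2 − 36| < ε.
Factor: u^2 − 36 = (u − 6)(u + 6), so |u^2 − 36| = |u − 6|·|u + 6|.
Restrict δ ≤ 2. Then |u − 6| < 2 gives |u| < 8, so by the triangle inequality |u + 6| ≤ 8 + 6 = 14.
Hence |u^2 − 36| ≤ 14|u − 6|, which is < ε once |u − 6| < ε/14.
Take δ = min(2, ε/14). If 0 < |u − 6| < δ then both bounds hold and |u^2 − 36| ≤ 14|u − 6| < 14·(ε/14) = ε.

δ = min(2, ε/14)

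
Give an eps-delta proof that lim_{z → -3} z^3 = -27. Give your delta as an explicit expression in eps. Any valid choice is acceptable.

delta = min(1, eps/37)

Let eps > 0 be given. We seek delta > 0 with 0 < |z + 3| < delta ⇒ |z^3 + 27| < eps.
Factor: z^3 + 27 = (z + 3)(z^2 - 3z + 9), so |z^3 + 27| = |z + 3|·|z^2 - 3z + 9|.
Impose delta ≤ 1 so that |z| < 4; then |z^2 - 3z + 9| ≤ 37.
Hence |z^3 + 27| ≤ 37|z + 3|, which is < eps once |z + 3| < eps/37.
Take delta = min(1, eps/37). If 0 < |z + 3| < delta then both bounds hold and |z^3 + 27| ≤ 37|z + 3| < 37·(eps/37) = eps.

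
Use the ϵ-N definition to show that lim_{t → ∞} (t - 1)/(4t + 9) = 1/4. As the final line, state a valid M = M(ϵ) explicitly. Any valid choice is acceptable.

M = (13/16)/ϵ

Fix ϵ > 0. We seek M > 0 such that t > M implies |(t - 1)/(4t + 9) − (1/4)| < ϵ.
(t - 1)/(4t + 9) − (1/4) = (4(t - 1) − (4t + 9)) / (4(4t + 9)) = -13/(4(4t + 9)).
For t > 0 we have 4t + 9 > 4t, so |(t - 1)/(4t + 9) − (1/4)| = 13/(4(4t + 9)) < 13/(4·4t) = (13/16)/t.
Thus |(t - 1)/(4t + 9) − (1/4)| < ϵ whenever t > (13/16)/ϵ.
Take M = (13/16)/ϵ. If t > M then |(t - 1)/(4t + 9) − (1/4)| < (13/16)/t < ϵ.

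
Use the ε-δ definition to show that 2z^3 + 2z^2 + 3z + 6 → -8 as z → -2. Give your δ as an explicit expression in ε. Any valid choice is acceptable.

Fix ε > 0. We want δ > 0 such that 0 < |z + 2| < δ implies |(2z^3 + 2z^2 + 3z + 6) + 8| < ε.
(2z^3 + 2z^2 + 3z + 6) + 8 = 2z^3 + 2z^2 + 3z + 14 = (z + 2)(2z^2 - 2z + 7).
So |(2z^3 + 2z^2 + 3z + 6) + 8| = |z + 2|·|2z^2 - 2z + 7|.
Require δ ≤ 2. Then |z + 2| < 2 gives |z| < 4, and by the triangle inequality |2z^2 - 2z + 7| ≤ 2·4^2 + 2·4 + 7 = 47.
Hence |(2z^3 + 2z^2 + 3z + 6) + 8| ≤ 47|z + 2| < ε provided |z + 2| < ε/47.
Choosing δ = min(2, ε/47) ensures both conditions, hence |(2z^3 + 2z^2 + 3z + 6) + 8| < ε.

δ = min(2, ε/47)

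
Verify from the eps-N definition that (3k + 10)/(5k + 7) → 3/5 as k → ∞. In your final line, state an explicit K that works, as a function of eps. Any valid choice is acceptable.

K = (29/25)/eps

Suppose eps > 0. For k ≥ 1, |(3k + 10)/(5k + 7) − (3/5)| = |29|/(5(5k + 7)) = 29/(5(5k + 7)).
Since 5k + 7 ≥ 5k for k ≥ 1, this is ≤ 29/(5·5k) = (29/25)/k.
So |(3k + 10)/(5k + 7) − (3/5)| < eps whenever k > (29/25)/eps.
Take K = (29/25)/eps. If k > K then |(3k + 10)/(5k + 7) − (3/5)| ≤ (29/25)/k < eps.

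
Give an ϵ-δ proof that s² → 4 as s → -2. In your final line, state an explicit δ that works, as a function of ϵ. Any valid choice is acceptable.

δ = min(1, ϵ/5)

Suppose ϵ > 0. We seek δ > 0 with 0 < |s + 2| < δ ⇒ |s² − 4| < ϵ.
Factor: s² − 4 = (s + 2)(s - 2), so |s² − 4| = |s + 2|·|s - 2|.
Impose δ ≤ 1 so that |s| < 3; then |s - 2| ≤ 5.
Hence |s² − 4| ≤ 5|s + 2|, which is < ϵ once |s + 2| < ϵ/5.
Take δ = min(1, ϵ/5). If 0 < |s + 2| < δ then both bounds hold and |s² − 4| ≤ 5|s + 2| < 5·(ϵ/5) = ϵ.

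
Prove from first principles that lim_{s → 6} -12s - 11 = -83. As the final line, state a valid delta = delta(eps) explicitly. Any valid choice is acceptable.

Suppose eps > 0. We need delta > 0 so that 0 < |s − 6| < delta implies |(-12s - 11) + 83| < eps.
Since (-12s - 11) + 83 = -12(s − 6), we have |(-12s - 11) + 83| = 12|s − 6|.
Thus it suffices that |s − 6| < eps/12.
Choosing delta = eps/12 gives |(-12s - 11) + 83| = 12|s − 6| < eps whenever |s − 6| < delta.

delta = eps/12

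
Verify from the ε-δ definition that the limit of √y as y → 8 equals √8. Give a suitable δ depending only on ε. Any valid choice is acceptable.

δ = min(8, √8·ε)

Suppose ε > 0. We want δ > 0 such that 0 < |y − 8| < δ implies |√y − √8| < ε.
Rationalise: √y − √8 = (y − 8)/(√y + √8), so |√y − √8| = |y − 8|/(√y + √8).
Restrict δ ≤ 8 so that |y − 8| < 8 forces y > 0, and then √y + √8 > √8.
Hence |√y − √8| < |y − 8|/√8, which is < ε once |y − 8| < √8·ε.
Take δ = min(8, √8·ε). If 0 < |y − 8| < δ then y > 0 and |√y − √8| < |y − 8|/√8 < ε.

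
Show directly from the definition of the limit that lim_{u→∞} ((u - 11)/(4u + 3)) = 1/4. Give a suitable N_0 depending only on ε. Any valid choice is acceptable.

N_0 = (47/16)/ε

Let ε > 0. We seek N_0 > 0 such that u > N_0 implies |(u - 11)/(4u + 3) − (1/4)| < ε.
(u - 11)/(4u + 3) − (1/4) = (4(u - 11) − (4u + 3)) / (4(4u + 3)) = -47/(4(4u + 3)).
For u > 0 we have 4u + 3 > 4u, so |(u - 11)/(4u + 3) − (1/4)| = 47/(4(4u + 3)) < 47/(4·4u) = (47/16)/u.
Thus |(u - 11)/(4u + 3) − (1/4)| < ε whenever u > (47/16)/ε.
Take N_0 = (47/16)/ε. If u > N_0 then |(u - 11)/(4u + 3) − (1/4)| < (47/16)/u < ε.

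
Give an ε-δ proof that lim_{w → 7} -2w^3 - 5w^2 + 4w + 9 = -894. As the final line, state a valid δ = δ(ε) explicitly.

δ = min(1, ε/409)

Fix ε > 0. We want δ > 0 such that 0 < |w − 7| < δ implies |(-2w^3 - 5w^2 + 4w + 9) + 894| < ε.
(-2w^3 - 5w^2 + 4w + 9) + 894 = -2w^3 - 5w^2 + 4w + 903 = (w − 7)(-2w^2 - 19w - 129).
So |(-2w^3 - 5w^2 + 4w + 9) + 894| = |w − 7|·|-2w^2 - 19w - 129|.
Require δ ≤ 1. Then |w − 7| < 1 gives |w| < 8, and by the triangle inequality |-2w^2 - 19w - 129| ≤ 2·8^2 + 19·8 + 129 = 409.
Hence |(-2w^3 - 5w^2 + 4w + 9) + 894| ≤ 409|w − 7| < ε provided |w − 7| < ε/409.
Choosing δ = min(1, ε/409) ensures both conditions, hence |(-2w^3 - 5w^2 + 4w + 9) + 894| < ε.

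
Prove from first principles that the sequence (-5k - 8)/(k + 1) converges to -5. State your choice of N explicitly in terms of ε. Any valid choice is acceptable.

Fix ε > 0. For k ≥ 1, |(-5k - 8)/(k + 1) + 5| = |-3|/((k + 1)) = 3/((k + 1)).
Since k + 1 ≥ k for k ≥ 1, this is ≤ 3/(k) = 3/k.
So |(-5k - 8)/(k + 1) + 5| < ε whenever k > 3/ε.
Take N = 3/ε. If k > N then |(-5k - 8)/(k + 1) + 5| ≤ 3/k < ε.

N = 3/ε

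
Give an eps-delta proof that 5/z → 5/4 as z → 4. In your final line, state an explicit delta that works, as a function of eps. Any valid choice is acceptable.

Let eps > 0 be given. We seek delta > 0 such that 0 < |z − 4| < delta implies |5/z − (5/4)| < eps.
|5/z − (5/4)| = 5·|4 − z|/(4·|z|) = 5|z − 4|/(4|z|).
Restrict delta ≤ 2. Then |z − 4| < 2 gives |z| > 2, so 4|z| > 8.
Then |5/z − (5/4)| < 5|z − 4|/8, which is < eps when |z − 4| < (8/5)eps.
Take delta = min(2, (8/5)eps). Then 0 < |z − 4| < delta gives both |z − 4| < 2 and |z − 4| < (8/5)eps, so |5/z − (5/4)| < eps.

delta = min(2, (8/5)eps)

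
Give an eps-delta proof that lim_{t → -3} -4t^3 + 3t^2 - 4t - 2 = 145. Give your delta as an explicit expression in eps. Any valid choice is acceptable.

delta = min(1, eps/173)

Let eps > 0 be given. We want delta > 0 such that 0 < |t + 3| < delta implies |(-4t^3 + 3t^2 - 4t - 2) − 145| < eps.
(-4t^3 + 3t^2 - 4t - 2) − 145 = -4t^3 + 3t^2 - 4t - 147 = (t + 3)(-4t^2 + 15t - 49).
So |(-4t^3 + 3t^2 - 4t - 2) − 145| = |t + 3|·|-4t^2 + 15t - 49|.
Assume first that |t + 3| < 1, so |t| < 4. Then |-4t^2 + 15t - 49| ≤ 4·4^2 + 15·4 + 49 = 173.
Hence |(-4t^3 + 3t^2 - 4t - 2) − 145| ≤ 173|t + 3| < eps provided |t + 3| < eps/173.
Choosing delta = min(1, eps/173) ensures both conditions, hence |(-4t^3 + 3t^2 - 4t - 2) − 145| < eps.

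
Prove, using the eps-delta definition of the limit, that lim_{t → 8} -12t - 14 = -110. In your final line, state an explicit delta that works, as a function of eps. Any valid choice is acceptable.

Fix eps > 0. We need delta > 0 so that 0 < |t − 8| < delta implies |(-12t - 14) + 110| < eps.
Since (-12t - 14) + 110 = -12(t − 8), we have |(-12t - 14) + 110| = 12|t − 8|.
So 12|t − 8| < eps exactly when |t − 8| < eps/12.
Take delta = eps/12. If 0 < |t − 8| < delta then |(-12t - 14) + 110| = 12|t − 8| < 12·(eps/12) = eps.

delta = eps/12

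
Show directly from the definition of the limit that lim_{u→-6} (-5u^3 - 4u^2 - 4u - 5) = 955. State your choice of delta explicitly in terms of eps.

Let eps > 0 be given. We want delta > 0 such that 0 < |u + 6| < delta implies |(-5u^3 - 4u^2 - 4u - 5) − 955| < eps.
(-5u^3 - 4u^2 - 4u - 5) − 955 = -5u^3 - 4u^2 - 4u - 960 = (u + 6)(-5u^2 + 26u - 160).
So |(-5u^3 - 4u^2 - 4u - 5) − 955| = |u + 6|·|-5u^2 + 26u - 160|.
Assume first that |u + 6| < 1, so |u| < 7. Then |-5u^2 + 26u - 160| ≤ 5·7^2 + 26·7 + 160 = 587.
Hence |(-5u^3 - 4u^2 - 4u - 5) − 955| ≤ 587|u + 6| < eps provided |u + 6| < eps/587.
Take delta = min(1, eps/587). Then 0 < |u + 6| < delta gives both |u + 6| < 1 and |u + 6| < eps/587, so |(-5u^3 - 4u^2 - 4u - 5) − 955| < eps.

delta = min(1, eps/587)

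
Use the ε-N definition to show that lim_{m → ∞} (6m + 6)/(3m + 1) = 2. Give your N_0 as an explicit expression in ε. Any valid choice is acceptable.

N_0 = (4/3)/ε

Fix ε > 0. For m ≥ 1, |(6m + 6)/(3m + 1) − 2| = |12|/(3(3m + 1)) = 12/(3(3m + 1)).
Since 3m + 1 ≥ 3m for m ≥ 1, this is ≤ 12/(3·3m) = (4/3)/m.
So |(6m + 6)/(3m + 1) − 2| < ε whenever m > (4/3)/ε.
Take N_0 = (4/3)/ε. If m > N_0 then |(6m + 6)/(3m + 1) − 2| ≤ (4/3)/m < ε.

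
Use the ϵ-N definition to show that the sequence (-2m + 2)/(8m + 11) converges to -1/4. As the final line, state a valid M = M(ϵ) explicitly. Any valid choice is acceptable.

Let ϵ > 0 be given. For m ≥ 1, |(-2m + 2)/(8m + 11) + 1/4| = |38|/(8(8m + 11)) = 38/(8(8m + 11)).
Since 8m + 11 ≥ 8m for m ≥ 1, this is ≤ 38/(8·8m) = (19/32)/m.
So |(-2m + 2)/(8m + 11) + 1/4| < ϵ whenever m > (19/32)/ϵ.
Take M = (19/32)/ϵ. If m > M then |(-2m + 2)/(8m + 11) + 1/4| ≤ (19/32)/m < ϵ.

M = (19/32)/ϵ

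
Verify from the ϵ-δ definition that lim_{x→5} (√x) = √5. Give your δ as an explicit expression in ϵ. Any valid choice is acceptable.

Fix ϵ > 0. We want δ > 0 such that 0 < |x − 5| < δ implies |√x − √5| < ϵ.
Rationalise: √x − √5 = (x − 5)/(√x + √5), so |√x − √5| = |x − 5|/(√x + √5).
Restrict δ ≤ 5 so that |x − 5| < 5 forces x > 0, and then √x + √5 > √5.
Hence |√x − √5| < |x − 5|/√5, which is < ϵ once |x − 5| < √5·ϵ.
Take δ = min(5, √5·ϵ). If 0 < |x − 5| < δ then x > 0 and |√x − √5| < |x − 5|/√5 < ϵ.

δ = min(5, √5·ϵ)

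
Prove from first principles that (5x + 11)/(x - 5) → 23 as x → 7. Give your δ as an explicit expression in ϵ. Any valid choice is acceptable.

Let ϵ > 0. We want δ > 0 with 0 < |x − 7| < δ ⇒ |(5x + 11)/(x - 5) − 23| < ϵ.
Combining over a common denominator, (5x + 11)/(x - 5) − 23 = [(5x + 11)·2 − 46·(x - 5)] / [2·(x - 5)] = -36(x − 7) / (2(x - 5)).
So |(5x + 11)/(x - 5) − 23| = 36|x − 7| / (2·|x − 5|).
Restrict δ ≤ 1. Then |x − 7| < 1 gives |x − 5| = |(x − 7) + 2| ≥ 2 − 1 = 1.
Hence |(5x + 11)/(x - 5) − 23| < 36|x − 7|/(2·1) = 18|x − 7|, which is < ϵ once |x − 7| < (1/18)ϵ.
Take δ = min(1, (1/18)ϵ). Then 0 < |x − 7| < δ forces both bounds, so |(5x + 11)/(x - 5) − 23| < ϵ.

δ = min(1, (1/18)ϵ)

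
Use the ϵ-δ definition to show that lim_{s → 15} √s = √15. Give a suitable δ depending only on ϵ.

δ = min(15, √15·ϵ)

Let ϵ > 0 be given. We want δ > 0 such that 0 < |s − 15| < δ implies |√s − √15| < ϵ.
Rationalise: √s − √15 = (s − 15)/(√s + √15), so |√s − √15| = |s − 15|/(√s + √15).
Restrict δ ≤ 15 so that |s − 15| < 15 forces s > 0, and then √s + √15 > √15.
Hence |√s − √15| < |s − 15|/√15, which is < ϵ once |s − 15| < √15·ϵ.
Take δ = min(15, √15·ϵ). If 0 < |s − 15| < δ then s > 0 and |√s − √15| < |s − 15|/√15 < ϵ.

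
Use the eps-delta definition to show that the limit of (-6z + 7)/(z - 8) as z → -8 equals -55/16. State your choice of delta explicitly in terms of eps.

delta = min(8, (128/41)eps)

Fix eps > 0. We want delta > 0 with 0 < |z + 8| < delta ⇒ |(-6z + 7)/(z - 8) + 55/16| < eps.
Combining over a common denominator, (-6z + 7)/(z - 8) + 55/16 = [(-6z + 7)·(-16) − 55·(z - 8)] / [(-16)·(z - 8)] = 41(z + 8) / ((-16)(z - 8)).
So |(-6z + 7)/(z - 8) + 55/16| = 41|z + 8| / (16·|z − 8|).
Require delta ≤ 8, so |z − 8| ≥ |-16| − |z + 8| > 16 − 8 = 8.
Hence |(-6z + 7)/(z - 8) + 55/16| < 41|z + 8|/(16·8) = (41/128)|z + 8|, which is < eps once |z + 8| < (128/41)eps.
Take delta = min(8, (128/41)eps). Then 0 < |z + 8| < delta forces both bounds, so |(-6z + 7)/(z - 8) + 55/16| < eps.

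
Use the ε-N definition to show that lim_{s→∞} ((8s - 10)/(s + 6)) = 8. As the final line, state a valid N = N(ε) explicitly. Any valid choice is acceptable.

N = 58/ε

Let ε > 0. We seek N > 0 such that s > N implies |(8s - 10)/(s + 6) − 8| < ε.
(8s - 10)/(s + 6) − 8 = ((8s - 10) − 8(s + 6)) / ((s + 6)) = -58/((s + 6)).
For s > 0 we have s + 6 > s, so |(8s - 10)/(s + 6) − 8| = 58/((s + 6)) < 58/(s) = 58/s.
Thus |(8s - 10)/(s + 6) − 8| < ε whenever s > 58/ε.
Take N = 58/ε. If s > N then |(8s - 10)/(s + 6) − 8| < 58/s < ε.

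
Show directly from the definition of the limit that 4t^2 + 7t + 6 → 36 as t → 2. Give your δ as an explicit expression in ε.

Let ε > 0. We want δ > 0 such that 0 < |t − 2| < δ implies |(4t^2 + 7t + 6) − 36| < ε.
(4t^2 + 7t + 6) − 36 = 4t^2 + 7t - 30 = (t − 2)(4t + 15).
So |(4t^2 + 7t + 6) − 36| = |t − 2|·|4t + 15|.
Require δ ≤ 1. Then |t − 2| < 1 gives |t| < 3, and by the triangle inequality |4t + 15| ≤ 4·3 + 15 = 27.
Hence |(4t^2 + 7t + 6) − 36| ≤ 27|t − 2| < ε provided |t − 2| < ε/27.
Choosing δ = min(1, ε/27) ensures both conditions, hence |(4t^2 + 7t + 6) − 36| < ε.

δ = min(1, ε/27)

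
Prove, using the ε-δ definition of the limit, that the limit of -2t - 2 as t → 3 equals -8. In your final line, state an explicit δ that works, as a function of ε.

δ = ε/2

Suppose ε > 0. We need δ > 0 so that 0 < |t − 3| < δ implies |(-2t - 2) + 8| < ε.
|(-2t - 2) + 8| = |-2t + 6| = 2|t − 3|.
Thus it suffices that |t − 3| < ε/2.
Choosing δ = ε/2 gives |(-2t - 2) + 8| = 2|t − 3| < ε whenever |t − 3| < δ.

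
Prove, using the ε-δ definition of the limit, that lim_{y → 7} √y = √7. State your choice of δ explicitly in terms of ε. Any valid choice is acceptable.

Fix ε > 0. We want δ > 0 such that 0 < |y − 7| < δ implies |√y − √7| < ε.
Rationalise: √y − √7 = (y − 7)/(√y + √7), so |√y − √7| = |y − 7|/(√y + √7).
Restrict δ ≤ 7 so that |y − 7| < 7 forces y > 0, and then √y + √7 > √7.
Hence |√y − √7| < |y − 7|/√7, which is < ε once |y − 7| < √7·ε.
Take δ = min(7, √7·ε). If 0 < |y − 7| < δ then y > 0 and |√y − √7| < |y − 7|/√7 < ε.

δ = min(7, √7·ε)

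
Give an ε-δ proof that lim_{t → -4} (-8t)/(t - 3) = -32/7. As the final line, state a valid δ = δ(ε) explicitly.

Let ε > 0. We want δ > 0 with 0 < |t + 4| < δ ⇒ |(-8t)/(t - 3) + 32/7| < ε.
Combining over a common denominator, (-8t)/(t - 3) + 32/7 = [(-8t)·(-7) − 32·(t - 3)] / [(-7)·(t - 3)] = 24(t + 4) / ((-7)(t - 3)).
So |(-8t)/(t - 3) + 32/7| = 24|t + 4| / (7·|t − 3|).
Require δ ≤ 7/2, so |t − 3| ≥ |-7| − |t + 4| > 7 − 7/2 = 7/2.
Hence |(-8t)/(t - 3) + 32/7| < 24|t + 4|/(7·(7/2)) = (48/49)|t + 4|, which is < ε once |t + 4| < (49/48)ε.
Take δ = min(7/2, (49/48)ε). Then 0 < |t + 4| < δ forces both bounds, so |(-8t)/(t - 3) + 32/7| < ε.

δ = min(7/2, (49/48)ε)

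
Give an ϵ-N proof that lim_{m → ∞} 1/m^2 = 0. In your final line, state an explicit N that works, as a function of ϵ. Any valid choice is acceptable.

N = (1/ϵ)^{1/2}

Let ϵ > 0. For m ≥ 1, |1/m^2 − 0| = 1/m^2.
1/m^2 < ϵ ⇔ m^2 > 1/ϵ ⇔ m > (1/ϵ)^{1/2}.
Take N = (1/ϵ)^{1/2}. Then m > N implies 1/m^2 < ϵ.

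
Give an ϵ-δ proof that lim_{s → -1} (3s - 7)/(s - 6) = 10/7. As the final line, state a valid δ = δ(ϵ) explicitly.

Let ϵ > 0 be given. We want δ > 0 with 0 < |s + 1| < δ ⇒ |(3s - 7)/(s - 6) − (10/7)| < ϵ.
Combining over a common denominator, (3s - 7)/(s - 6) − (10/7) = [(3s - 7)·(-7) − (-10)·(s - 6)] / [(-7)·(s - 6)] = -11(s + 1) / ((-7)(s - 6)).
So |(3s - 7)/(s - 6) − (10/7)| = 11|s + 1| / (7·|s − 6|).
Require δ ≤ 7/2, so |s − 6| ≥ |-7| − |s + 1| > 7 − 7/2 = 7/2.
Hence |(3s - 7)/(s - 6) − (10/7)| < 11|s + 1|/(7·(7/2)) = (22/49)|s + 1|, which is < ϵ once |s + 1| < (49/22)ϵ.
Take δ = min(7/2, (49/22)ϵ). Then 0 < |s + 1| < δ forces both bounds, so |(3s - 7)/(s - 6) − (10/7)| < ϵ.

δ = min(7/2, (49/22)ϵ)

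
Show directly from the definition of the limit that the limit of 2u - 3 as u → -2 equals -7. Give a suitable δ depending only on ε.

Suppose ε > 0. We need δ > 0 so that 0 < |u + 2| < δ implies |(2u - 3) + 7| < ε.
Since (2u - 3) + 7 = 2(u + 2), we have |(2u - 3) + 7| = 2|u + 2|.
So 2|u + 2| < ε exactly when |u + 2| < ε/2.
Choosing δ = ε/2 gives |(2u - 3) + 7| = 2|u + 2| < ε whenever |u + 2| < δ.

δ = ε/2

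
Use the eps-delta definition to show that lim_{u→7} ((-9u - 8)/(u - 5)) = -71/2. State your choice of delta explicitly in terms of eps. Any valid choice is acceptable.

delta = min(1, (2/53)eps)

Let eps > 0. We want delta > 0 with 0 < |u − 7| < delta ⇒ |(-9u - 8)/(u - 5) + 71/2| < eps.
Combining over a common denominator, (-9u - 8)/(u - 5) + 71/2 = [(-9u - 8)·2 − (-71)·(u - 5)] / [2·(u - 5)] = 53(u − 7) / (2(u - 5)).
So |(-9u - 8)/(u - 5) + 71/2| = 53|u − 7| / (2·|u − 5|).
Restrict delta ≤ 1. Then |u − 7| < 1 gives |u − 5| = |(u − 7) + 2| ≥ 2 − 1 = 1.
Hence |(-9u - 8)/(u - 5) + 71/2| < 53|u − 7|/(2·1) = (53/2)|u − 7|, which is < eps once |u − 7| < (2/53)eps.
Take delta = min(1, (2/53)eps). Then 0 < |u − 7| < delta forces both bounds, so |(-9u - 8)/(u - 5) + 71/2| < eps.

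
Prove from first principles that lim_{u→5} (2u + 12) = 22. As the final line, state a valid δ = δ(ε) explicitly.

Fix ε > 0. We need δ > 0 so that 0 < |u − 5| < δ implies |(2u + 12) − 22| < ε.
|(2u + 12) − 22| = |2u - 10| = 2|u − 5|.
So 2|u − 5| < ε exactly when |u − 5| < ε/2.
Take δ = ε/2. If 0 < |u − 5| < δ then |(2u + 12) − 22| = 2|u − 5| < 2·(ε/2) = ε.

δ = ε/2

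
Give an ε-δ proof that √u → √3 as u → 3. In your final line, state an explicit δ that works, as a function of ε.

δ = min(3, √3·ε)

Let ε > 0 be given. We want δ > 0 such that 0 < |u − 3| < δ implies |√u − √3| < ε.
Multiplying by the conjugate, |√u − √3| = |u − 3|/(√u + √3).
Restrict δ ≤ 3 so that |u − 3| < 3 forces u > 0, and then √u + √3 > √3.
Hence |√u − √3| < |u − 3|/√3, which is < ε once |u − 3| < √3·ε.
Take δ = min(3, √3·ε). If 0 < |u − 3| < δ then u > 0 and |√u − √3| < |u − 3|/√3 < ε.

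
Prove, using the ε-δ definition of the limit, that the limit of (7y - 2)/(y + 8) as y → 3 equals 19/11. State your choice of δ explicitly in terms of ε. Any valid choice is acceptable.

Let ε > 0 be given. We want δ > 0 with 0 < |y − 3| < δ ⇒ |(7y - 2)/(y + 8) − (19/11)| < ε.
Combining over a common denominator, (7y - 2)/(y + 8) − (19/11) = [(7y - 2)·11 − 19·(y + 8)] / [11·(y + 8)] = 58(y − 3) / (11(y + 8)).
So |(7y - 2)/(y + 8) − (19/11)| = 58|y − 3| / (11·|y + 8|).
Require δ ≤ 11/2, so |y + 8| ≥ |11| − |y − 3| > 11 − 11/2 = 11/2.
Hence |(7y - 2)/(y + 8) − (19/11)| < 58|y − 3|/(11·(11/2)) = (116/121)|y − 3|, which is < ε once |y − 3| < (121/116)ε.
Take δ = min(11/2, (121/116)ε). Then 0 < |y − 3| < δ forces both bounds, so |(7y - 2)/(y + 8) − (19/11)| < ε.

δ = min(11/2, (121/116)ε)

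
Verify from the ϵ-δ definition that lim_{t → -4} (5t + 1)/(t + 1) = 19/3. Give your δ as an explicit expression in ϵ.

δ = min(3/2, (9/8)ϵ)

Suppose ϵ > 0. We want δ > 0 with 0 < |t + 4| < δ ⇒ |(5t + 1)/(t + 1) − (19/3)| < ϵ.
Combining over a common denominator, (5t + 1)/(t + 1) − (19/3) = [(5t + 1)·(-3) − (-19)·(t + 1)] / [(-3)·(t + 1)] = 4(t + 4) / ((-3)(t + 1)).
So |(5t + 1)/(t + 1) − (19/3)| = 4|t + 4| / (3·|t + 1|).
Require δ ≤ 3/2, so |t + 1| ≥ |-3| − |t + 4| > 3 − 3/2 = 3/2.
Hence |(5t + 1)/(t + 1) − (19/3)| < 4|t + 4|/(3·(3/2)) = (8/9)|t + 4|, which is < ϵ once |t + 4| < (9/8)ϵ.
Take δ = min(3/2, (9/8)ϵ). Then 0 < |t + 4| < δ forces both bounds, so |(5t + 1)/(t + 1) − (19/3)| < ϵ.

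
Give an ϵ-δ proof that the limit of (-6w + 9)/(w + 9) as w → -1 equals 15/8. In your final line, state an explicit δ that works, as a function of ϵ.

δ = min(4, (32/63)ϵ)

Let ϵ > 0. We want δ > 0 with 0 < |w + 1| < δ ⇒ |(-6w + 9)/(w + 9) − (15/8)| < ϵ.
Combining over a common denominator, (-6w + 9)/(w + 9) − (15/8) = [(-6w + 9)·8 − 15·(w + 9)] / [8·(w + 9)] = -63(w + 1) / (8(w + 9)).
So |(-6w + 9)/(w + 9) − (15/8)| = 63|w + 1| / (8·|w + 9|).
Restrict δ ≤ 4. Then |w + 1| < 4 gives |w + 9| = |(w + 1) + 8| ≥ 8 − 4 = 4.
Hence |(-6w + 9)/(w + 9) − (15/8)| < 63|w + 1|/(8·4) = (63/32)|w + 1|, which is < ϵ once |w + 1| < (32/63)ϵ.
Take δ = min(4, (32/63)ϵ). Then 0 < |w + 1| < δ forces both bounds, so |(-6w + 9)/(w + 9) − (15/8)| < ϵ.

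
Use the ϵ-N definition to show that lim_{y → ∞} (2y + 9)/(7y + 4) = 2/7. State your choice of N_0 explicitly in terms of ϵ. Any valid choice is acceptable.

N_0 = (55/49)/ϵ

Let ϵ > 0 be given. We seek N_0 > 0 such that y > N_0 implies |(2y + 9)/(7y + 4) − (2/7)| < ϵ.
(2y + 9)/(7y + 4) − (2/7) = (7(2y + 9) − 2(7y + 4)) / (7(7y + 4)) = 55/(7(7y + 4)).
For y > 0 we have 7y + 4 > 7y, so |(2y + 9)/(7y + 4) − (2/7)| = 55/(7(7y + 4)) < 55/(7·7y) = (55/49)/y.
Thus |(2y + 9)/(7y + 4) − (2/7)| < ϵ whenever y > (55/49)/ϵ.
Take N_0 = (55/49)/ϵ. If y > N_0 then |(2y + 9)/(7y + 4) − (2/7)| < (55/49)/y < ϵ.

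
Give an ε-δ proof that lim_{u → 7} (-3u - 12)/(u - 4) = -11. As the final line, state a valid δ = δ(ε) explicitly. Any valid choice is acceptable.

Fix ε > 0. We want δ > 0 with 0 < |u − 7| < δ ⇒ |(-3u - 12)/(u - 4) + 11| < ε.
Combining over a common denominator, (-3u - 12)/(u - 4) + 11 = [(-3u - 12)·3 − (-33)·(u - 4)] / [3·(u - 4)] = 24(u − 7) / (3(u - 4)).
So |(-3u - 12)/(u - 4) + 11| = 24|u − 7| / (3·|u − 4|).
Require δ ≤ 3/2, so |u − 4| ≥ |3| − |u − 7| > 3 − 3/2 = 3/2.
Hence |(-3u - 12)/(u - 4) + 11| < 24|u − 7|/(3·(3/2)) = (16/3)|u − 7|, which is < ε once |u − 7| < (3/16)ε.
Take δ = min(3/2, (3/16)ε). Then 0 < |u − 7| < δ forces both bounds, so |(-3u - 12)/(u - 4) + 11| < ε.

δ = min(3/2, (3/16)ε)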